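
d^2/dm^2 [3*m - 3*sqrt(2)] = 0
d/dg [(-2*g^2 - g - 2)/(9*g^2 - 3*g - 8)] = (15*g^2 + 68*g + 2)/(81*g^4 - 54*g^3 - 135*g^2 + 48*g + 64)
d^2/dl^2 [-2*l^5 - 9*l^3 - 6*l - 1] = -40*l^3 - 54*l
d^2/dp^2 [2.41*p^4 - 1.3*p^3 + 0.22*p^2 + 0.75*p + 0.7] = 28.92*p^2 - 7.8*p + 0.44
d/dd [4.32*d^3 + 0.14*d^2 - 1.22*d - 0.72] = 12.96*d^2 + 0.28*d - 1.22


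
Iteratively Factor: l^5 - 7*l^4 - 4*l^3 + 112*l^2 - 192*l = (l - 3)*(l^4 - 4*l^3 - 16*l^2 + 64*l) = (l - 3)*(l + 4)*(l^3 - 8*l^2 + 16*l) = (l - 4)*(l - 3)*(l + 4)*(l^2 - 4*l) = l*(l - 4)*(l - 3)*(l + 4)*(l - 4)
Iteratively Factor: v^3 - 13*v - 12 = (v + 1)*(v^2 - v - 12) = (v - 4)*(v + 1)*(v + 3)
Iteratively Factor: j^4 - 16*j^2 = (j - 4)*(j^3 + 4*j^2) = j*(j - 4)*(j^2 + 4*j) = j^2*(j - 4)*(j + 4)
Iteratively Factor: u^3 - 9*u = (u + 3)*(u^2 - 3*u) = u*(u + 3)*(u - 3)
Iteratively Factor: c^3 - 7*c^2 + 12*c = (c)*(c^2 - 7*c + 12) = c*(c - 4)*(c - 3)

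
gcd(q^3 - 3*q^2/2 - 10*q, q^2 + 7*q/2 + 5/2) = q + 5/2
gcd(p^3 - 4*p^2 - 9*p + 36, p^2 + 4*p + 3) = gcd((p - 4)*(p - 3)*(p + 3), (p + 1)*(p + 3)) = p + 3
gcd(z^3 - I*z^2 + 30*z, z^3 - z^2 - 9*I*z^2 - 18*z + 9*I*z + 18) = z - 6*I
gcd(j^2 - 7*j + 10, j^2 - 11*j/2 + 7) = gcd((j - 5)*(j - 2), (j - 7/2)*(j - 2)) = j - 2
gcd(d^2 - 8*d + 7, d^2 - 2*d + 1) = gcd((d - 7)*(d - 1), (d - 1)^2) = d - 1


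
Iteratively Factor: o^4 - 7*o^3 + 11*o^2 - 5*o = (o - 5)*(o^3 - 2*o^2 + o) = (o - 5)*(o - 1)*(o^2 - o) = (o - 5)*(o - 1)^2*(o)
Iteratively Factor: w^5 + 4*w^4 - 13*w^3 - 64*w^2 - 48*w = (w - 4)*(w^4 + 8*w^3 + 19*w^2 + 12*w) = (w - 4)*(w + 1)*(w^3 + 7*w^2 + 12*w) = w*(w - 4)*(w + 1)*(w^2 + 7*w + 12) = w*(w - 4)*(w + 1)*(w + 3)*(w + 4)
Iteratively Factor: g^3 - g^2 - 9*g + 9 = (g + 3)*(g^2 - 4*g + 3) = (g - 1)*(g + 3)*(g - 3)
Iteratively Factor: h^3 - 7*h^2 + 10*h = (h)*(h^2 - 7*h + 10) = h*(h - 5)*(h - 2)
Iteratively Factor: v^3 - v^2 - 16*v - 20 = (v - 5)*(v^2 + 4*v + 4) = (v - 5)*(v + 2)*(v + 2)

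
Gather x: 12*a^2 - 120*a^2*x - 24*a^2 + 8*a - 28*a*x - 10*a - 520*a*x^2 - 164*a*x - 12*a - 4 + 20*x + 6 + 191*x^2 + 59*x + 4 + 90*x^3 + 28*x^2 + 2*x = -12*a^2 - 14*a + 90*x^3 + x^2*(219 - 520*a) + x*(-120*a^2 - 192*a + 81) + 6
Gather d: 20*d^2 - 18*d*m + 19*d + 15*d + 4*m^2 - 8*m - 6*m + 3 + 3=20*d^2 + d*(34 - 18*m) + 4*m^2 - 14*m + 6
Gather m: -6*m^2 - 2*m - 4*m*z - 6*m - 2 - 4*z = -6*m^2 + m*(-4*z - 8) - 4*z - 2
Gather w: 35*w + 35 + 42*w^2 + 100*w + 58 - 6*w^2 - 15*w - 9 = 36*w^2 + 120*w + 84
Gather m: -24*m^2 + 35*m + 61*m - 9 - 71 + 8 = -24*m^2 + 96*m - 72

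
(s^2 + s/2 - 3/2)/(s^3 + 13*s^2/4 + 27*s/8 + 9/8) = 4*(s - 1)/(4*s^2 + 7*s + 3)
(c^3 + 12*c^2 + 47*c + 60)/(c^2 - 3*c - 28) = (c^2 + 8*c + 15)/(c - 7)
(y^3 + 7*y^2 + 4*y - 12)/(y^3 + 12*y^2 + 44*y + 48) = (y - 1)/(y + 4)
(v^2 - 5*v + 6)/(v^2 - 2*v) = (v - 3)/v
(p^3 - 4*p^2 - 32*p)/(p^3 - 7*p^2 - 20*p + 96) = p/(p - 3)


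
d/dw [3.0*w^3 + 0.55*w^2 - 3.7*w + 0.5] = 9.0*w^2 + 1.1*w - 3.7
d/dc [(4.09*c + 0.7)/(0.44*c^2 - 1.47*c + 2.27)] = (-1.7996*c^2 - 0.616*c + 10.3133)/(0.1936*c^4 - 1.2936*c^3 + 4.1585*c^2 - 6.6738*c + 5.1529)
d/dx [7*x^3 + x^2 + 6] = x*(21*x + 2)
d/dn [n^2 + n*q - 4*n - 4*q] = 2*n + q - 4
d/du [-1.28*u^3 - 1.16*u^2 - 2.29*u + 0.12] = -3.84*u^2 - 2.32*u - 2.29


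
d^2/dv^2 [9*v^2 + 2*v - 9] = 18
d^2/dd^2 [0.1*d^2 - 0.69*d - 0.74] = 0.200000000000000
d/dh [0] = 0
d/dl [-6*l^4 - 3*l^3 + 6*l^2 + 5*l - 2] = -24*l^3 - 9*l^2 + 12*l + 5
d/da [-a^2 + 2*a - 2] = 2 - 2*a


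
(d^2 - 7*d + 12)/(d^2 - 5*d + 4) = (d - 3)/(d - 1)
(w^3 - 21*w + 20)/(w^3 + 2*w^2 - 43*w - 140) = (w^2 - 5*w + 4)/(w^2 - 3*w - 28)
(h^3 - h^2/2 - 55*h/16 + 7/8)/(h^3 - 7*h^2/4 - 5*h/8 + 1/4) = (4*h + 7)/(2*(2*h + 1))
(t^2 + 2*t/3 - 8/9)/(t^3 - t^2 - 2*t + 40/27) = 3/(3*t - 5)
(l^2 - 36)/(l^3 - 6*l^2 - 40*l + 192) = (l - 6)/(l^2 - 12*l + 32)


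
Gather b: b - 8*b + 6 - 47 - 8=-7*b - 49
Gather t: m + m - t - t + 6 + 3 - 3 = 2*m - 2*t + 6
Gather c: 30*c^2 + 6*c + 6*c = 30*c^2 + 12*c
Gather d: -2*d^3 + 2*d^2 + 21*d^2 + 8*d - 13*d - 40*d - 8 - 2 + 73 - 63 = -2*d^3 + 23*d^2 - 45*d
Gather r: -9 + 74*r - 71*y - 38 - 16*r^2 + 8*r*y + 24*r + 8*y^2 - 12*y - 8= -16*r^2 + r*(8*y + 98) + 8*y^2 - 83*y - 55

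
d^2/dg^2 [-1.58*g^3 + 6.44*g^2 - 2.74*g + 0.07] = 12.88 - 9.48*g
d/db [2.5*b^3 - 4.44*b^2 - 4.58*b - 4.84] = 7.5*b^2 - 8.88*b - 4.58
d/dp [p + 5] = 1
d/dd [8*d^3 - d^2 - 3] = 2*d*(12*d - 1)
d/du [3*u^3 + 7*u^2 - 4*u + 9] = 9*u^2 + 14*u - 4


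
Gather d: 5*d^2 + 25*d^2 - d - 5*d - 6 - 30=30*d^2 - 6*d - 36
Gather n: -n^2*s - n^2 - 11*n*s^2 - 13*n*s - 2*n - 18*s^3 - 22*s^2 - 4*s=n^2*(-s - 1) + n*(-11*s^2 - 13*s - 2) - 18*s^3 - 22*s^2 - 4*s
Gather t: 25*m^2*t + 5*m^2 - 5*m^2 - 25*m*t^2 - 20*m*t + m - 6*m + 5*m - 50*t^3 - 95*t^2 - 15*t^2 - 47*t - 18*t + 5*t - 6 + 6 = -50*t^3 + t^2*(-25*m - 110) + t*(25*m^2 - 20*m - 60)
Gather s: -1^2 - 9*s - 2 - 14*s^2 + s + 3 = -14*s^2 - 8*s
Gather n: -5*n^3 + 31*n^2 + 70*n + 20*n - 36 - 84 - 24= -5*n^3 + 31*n^2 + 90*n - 144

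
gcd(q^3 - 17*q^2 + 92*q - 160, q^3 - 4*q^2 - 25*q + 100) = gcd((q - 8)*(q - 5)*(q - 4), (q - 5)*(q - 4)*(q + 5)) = q^2 - 9*q + 20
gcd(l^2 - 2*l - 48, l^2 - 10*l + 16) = l - 8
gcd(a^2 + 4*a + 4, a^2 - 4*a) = 1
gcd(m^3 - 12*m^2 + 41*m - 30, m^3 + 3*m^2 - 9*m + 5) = m - 1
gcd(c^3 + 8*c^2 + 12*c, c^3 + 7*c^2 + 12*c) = c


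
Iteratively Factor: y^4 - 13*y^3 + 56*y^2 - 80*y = (y - 4)*(y^3 - 9*y^2 + 20*y) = y*(y - 4)*(y^2 - 9*y + 20) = y*(y - 5)*(y - 4)*(y - 4)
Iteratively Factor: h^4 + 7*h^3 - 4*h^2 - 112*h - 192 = (h - 4)*(h^3 + 11*h^2 + 40*h + 48) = (h - 4)*(h + 3)*(h^2 + 8*h + 16) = (h - 4)*(h + 3)*(h + 4)*(h + 4)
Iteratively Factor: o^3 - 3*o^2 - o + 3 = (o - 1)*(o^2 - 2*o - 3) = (o - 3)*(o - 1)*(o + 1)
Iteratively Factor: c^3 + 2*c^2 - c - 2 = (c + 2)*(c^2 - 1) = (c - 1)*(c + 2)*(c + 1)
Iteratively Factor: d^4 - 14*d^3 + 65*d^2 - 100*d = (d - 5)*(d^3 - 9*d^2 + 20*d) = (d - 5)*(d - 4)*(d^2 - 5*d) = d*(d - 5)*(d - 4)*(d - 5)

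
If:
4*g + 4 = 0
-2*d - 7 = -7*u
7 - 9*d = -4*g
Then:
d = 1/3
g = -1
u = 23/21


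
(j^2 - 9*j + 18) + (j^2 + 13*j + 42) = 2*j^2 + 4*j + 60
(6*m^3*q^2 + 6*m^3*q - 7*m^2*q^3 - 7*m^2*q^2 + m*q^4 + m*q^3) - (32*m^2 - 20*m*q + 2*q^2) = 6*m^3*q^2 + 6*m^3*q - 7*m^2*q^3 - 7*m^2*q^2 - 32*m^2 + m*q^4 + m*q^3 + 20*m*q - 2*q^2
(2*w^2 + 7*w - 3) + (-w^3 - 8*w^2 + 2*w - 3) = -w^3 - 6*w^2 + 9*w - 6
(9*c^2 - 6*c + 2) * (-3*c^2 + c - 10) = -27*c^4 + 27*c^3 - 102*c^2 + 62*c - 20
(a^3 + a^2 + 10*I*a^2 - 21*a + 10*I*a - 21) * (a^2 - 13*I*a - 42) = a^5 + a^4 - 3*I*a^4 + 67*a^3 - 3*I*a^3 + 67*a^2 - 147*I*a^2 + 882*a - 147*I*a + 882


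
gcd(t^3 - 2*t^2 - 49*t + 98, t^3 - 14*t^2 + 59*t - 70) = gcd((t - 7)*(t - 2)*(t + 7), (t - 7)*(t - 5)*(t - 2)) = t^2 - 9*t + 14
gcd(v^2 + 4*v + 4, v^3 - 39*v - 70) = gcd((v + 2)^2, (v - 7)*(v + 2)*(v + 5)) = v + 2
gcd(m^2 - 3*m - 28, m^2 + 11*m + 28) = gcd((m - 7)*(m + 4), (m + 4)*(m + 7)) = m + 4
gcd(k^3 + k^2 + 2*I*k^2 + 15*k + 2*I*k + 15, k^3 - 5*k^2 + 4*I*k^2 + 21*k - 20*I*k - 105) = k - 3*I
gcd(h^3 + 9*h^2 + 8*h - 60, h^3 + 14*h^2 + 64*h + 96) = h + 6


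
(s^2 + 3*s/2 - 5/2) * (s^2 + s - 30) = s^4 + 5*s^3/2 - 31*s^2 - 95*s/2 + 75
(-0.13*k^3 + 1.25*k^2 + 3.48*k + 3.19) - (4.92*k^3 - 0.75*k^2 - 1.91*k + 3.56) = -5.05*k^3 + 2.0*k^2 + 5.39*k - 0.37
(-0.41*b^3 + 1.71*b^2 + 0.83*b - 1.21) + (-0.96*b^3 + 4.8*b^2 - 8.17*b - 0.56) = -1.37*b^3 + 6.51*b^2 - 7.34*b - 1.77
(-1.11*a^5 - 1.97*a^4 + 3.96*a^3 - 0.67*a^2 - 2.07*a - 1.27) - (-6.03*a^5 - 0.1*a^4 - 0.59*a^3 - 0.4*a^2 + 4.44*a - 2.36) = 4.92*a^5 - 1.87*a^4 + 4.55*a^3 - 0.27*a^2 - 6.51*a + 1.09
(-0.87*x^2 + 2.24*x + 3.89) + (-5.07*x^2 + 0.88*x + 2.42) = -5.94*x^2 + 3.12*x + 6.31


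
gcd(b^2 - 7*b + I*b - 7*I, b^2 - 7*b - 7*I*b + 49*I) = b - 7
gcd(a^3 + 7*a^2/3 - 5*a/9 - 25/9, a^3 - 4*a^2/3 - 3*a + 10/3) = a^2 + 2*a/3 - 5/3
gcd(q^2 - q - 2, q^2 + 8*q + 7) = q + 1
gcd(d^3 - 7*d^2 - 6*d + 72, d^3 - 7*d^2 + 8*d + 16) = d - 4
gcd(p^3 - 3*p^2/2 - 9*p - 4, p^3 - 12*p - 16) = p^2 - 2*p - 8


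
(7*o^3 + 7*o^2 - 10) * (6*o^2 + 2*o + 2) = 42*o^5 + 56*o^4 + 28*o^3 - 46*o^2 - 20*o - 20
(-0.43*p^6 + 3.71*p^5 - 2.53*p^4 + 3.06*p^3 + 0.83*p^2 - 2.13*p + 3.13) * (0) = 0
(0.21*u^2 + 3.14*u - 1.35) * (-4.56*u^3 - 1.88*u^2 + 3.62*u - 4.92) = -0.9576*u^5 - 14.7132*u^4 + 1.013*u^3 + 12.8716*u^2 - 20.3358*u + 6.642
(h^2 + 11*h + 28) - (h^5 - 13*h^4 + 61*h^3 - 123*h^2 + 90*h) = -h^5 + 13*h^4 - 61*h^3 + 124*h^2 - 79*h + 28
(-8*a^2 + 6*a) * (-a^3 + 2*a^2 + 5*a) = 8*a^5 - 22*a^4 - 28*a^3 + 30*a^2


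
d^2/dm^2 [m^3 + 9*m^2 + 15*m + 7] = 6*m + 18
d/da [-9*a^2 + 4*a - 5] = 4 - 18*a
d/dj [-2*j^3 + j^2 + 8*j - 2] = -6*j^2 + 2*j + 8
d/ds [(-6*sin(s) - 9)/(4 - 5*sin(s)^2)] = 6*(-15*sin(s) + 5*cos(s)^2 - 9)*cos(s)/(5*sin(s)^2 - 4)^2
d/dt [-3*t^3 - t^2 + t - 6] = -9*t^2 - 2*t + 1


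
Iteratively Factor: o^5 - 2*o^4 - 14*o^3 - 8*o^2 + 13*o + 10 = (o - 1)*(o^4 - o^3 - 15*o^2 - 23*o - 10) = (o - 1)*(o + 2)*(o^3 - 3*o^2 - 9*o - 5) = (o - 1)*(o + 1)*(o + 2)*(o^2 - 4*o - 5) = (o - 5)*(o - 1)*(o + 1)*(o + 2)*(o + 1)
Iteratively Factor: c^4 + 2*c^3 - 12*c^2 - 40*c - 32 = (c + 2)*(c^3 - 12*c - 16) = (c + 2)^2*(c^2 - 2*c - 8) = (c + 2)^3*(c - 4)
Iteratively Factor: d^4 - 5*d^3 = (d)*(d^3 - 5*d^2) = d^2*(d^2 - 5*d) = d^2*(d - 5)*(d)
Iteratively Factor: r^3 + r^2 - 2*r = (r + 2)*(r^2 - r) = r*(r + 2)*(r - 1)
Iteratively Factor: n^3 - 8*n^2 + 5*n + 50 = (n - 5)*(n^2 - 3*n - 10) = (n - 5)^2*(n + 2)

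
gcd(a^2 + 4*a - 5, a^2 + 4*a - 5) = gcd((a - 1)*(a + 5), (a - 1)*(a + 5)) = a^2 + 4*a - 5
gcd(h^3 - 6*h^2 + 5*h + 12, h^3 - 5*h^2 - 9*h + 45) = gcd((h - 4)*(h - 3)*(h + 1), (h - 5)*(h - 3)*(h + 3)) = h - 3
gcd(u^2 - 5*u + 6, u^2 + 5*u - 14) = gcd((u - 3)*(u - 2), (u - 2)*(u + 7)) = u - 2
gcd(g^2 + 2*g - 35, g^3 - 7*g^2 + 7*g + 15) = g - 5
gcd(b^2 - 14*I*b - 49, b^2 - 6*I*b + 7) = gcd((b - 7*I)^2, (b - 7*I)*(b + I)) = b - 7*I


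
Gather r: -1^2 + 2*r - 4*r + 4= 3 - 2*r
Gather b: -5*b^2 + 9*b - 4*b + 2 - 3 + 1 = -5*b^2 + 5*b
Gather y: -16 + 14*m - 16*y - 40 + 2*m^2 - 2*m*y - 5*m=2*m^2 + 9*m + y*(-2*m - 16) - 56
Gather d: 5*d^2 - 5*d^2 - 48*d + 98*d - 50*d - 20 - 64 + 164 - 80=0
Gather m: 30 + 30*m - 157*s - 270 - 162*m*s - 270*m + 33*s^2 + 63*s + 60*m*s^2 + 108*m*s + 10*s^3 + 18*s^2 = m*(60*s^2 - 54*s - 240) + 10*s^3 + 51*s^2 - 94*s - 240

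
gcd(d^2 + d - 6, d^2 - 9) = d + 3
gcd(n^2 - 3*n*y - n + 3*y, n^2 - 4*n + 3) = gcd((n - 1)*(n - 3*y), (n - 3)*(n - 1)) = n - 1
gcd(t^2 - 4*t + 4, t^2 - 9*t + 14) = t - 2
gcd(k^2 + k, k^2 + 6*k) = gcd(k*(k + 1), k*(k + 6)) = k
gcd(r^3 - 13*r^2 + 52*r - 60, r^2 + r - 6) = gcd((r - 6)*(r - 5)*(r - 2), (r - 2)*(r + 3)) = r - 2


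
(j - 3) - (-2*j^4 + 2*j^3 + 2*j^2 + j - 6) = 2*j^4 - 2*j^3 - 2*j^2 + 3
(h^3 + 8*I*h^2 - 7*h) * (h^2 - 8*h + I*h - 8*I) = h^5 - 8*h^4 + 9*I*h^4 - 15*h^3 - 72*I*h^3 + 120*h^2 - 7*I*h^2 + 56*I*h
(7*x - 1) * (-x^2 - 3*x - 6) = -7*x^3 - 20*x^2 - 39*x + 6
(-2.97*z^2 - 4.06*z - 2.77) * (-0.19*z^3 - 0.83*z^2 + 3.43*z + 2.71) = 0.5643*z^5 + 3.2365*z^4 - 6.291*z^3 - 19.6754*z^2 - 20.5037*z - 7.5067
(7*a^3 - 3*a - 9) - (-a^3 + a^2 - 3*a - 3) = 8*a^3 - a^2 - 6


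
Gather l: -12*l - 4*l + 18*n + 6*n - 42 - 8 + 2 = -16*l + 24*n - 48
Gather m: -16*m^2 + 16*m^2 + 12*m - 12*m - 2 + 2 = 0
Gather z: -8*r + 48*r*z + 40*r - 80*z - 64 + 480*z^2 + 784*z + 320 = 32*r + 480*z^2 + z*(48*r + 704) + 256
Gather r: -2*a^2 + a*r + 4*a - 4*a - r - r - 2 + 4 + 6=-2*a^2 + r*(a - 2) + 8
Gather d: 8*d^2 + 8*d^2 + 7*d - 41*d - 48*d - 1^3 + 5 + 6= 16*d^2 - 82*d + 10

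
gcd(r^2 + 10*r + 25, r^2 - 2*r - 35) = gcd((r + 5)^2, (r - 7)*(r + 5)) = r + 5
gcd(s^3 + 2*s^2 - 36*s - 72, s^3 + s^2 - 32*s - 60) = s^2 - 4*s - 12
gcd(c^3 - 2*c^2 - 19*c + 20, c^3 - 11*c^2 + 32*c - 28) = 1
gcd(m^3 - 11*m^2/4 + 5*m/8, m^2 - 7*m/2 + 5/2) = m - 5/2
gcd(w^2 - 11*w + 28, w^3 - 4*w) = 1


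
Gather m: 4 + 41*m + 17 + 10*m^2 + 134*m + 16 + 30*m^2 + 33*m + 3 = 40*m^2 + 208*m + 40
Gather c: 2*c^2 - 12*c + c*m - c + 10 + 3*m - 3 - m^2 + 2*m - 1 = 2*c^2 + c*(m - 13) - m^2 + 5*m + 6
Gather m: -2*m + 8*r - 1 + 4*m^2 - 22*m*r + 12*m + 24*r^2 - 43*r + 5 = 4*m^2 + m*(10 - 22*r) + 24*r^2 - 35*r + 4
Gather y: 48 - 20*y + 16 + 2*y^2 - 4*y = 2*y^2 - 24*y + 64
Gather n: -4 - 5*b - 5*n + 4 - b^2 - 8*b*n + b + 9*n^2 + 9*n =-b^2 - 4*b + 9*n^2 + n*(4 - 8*b)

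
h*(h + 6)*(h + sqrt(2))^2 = h^4 + 2*sqrt(2)*h^3 + 6*h^3 + 2*h^2 + 12*sqrt(2)*h^2 + 12*h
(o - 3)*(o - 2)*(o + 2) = o^3 - 3*o^2 - 4*o + 12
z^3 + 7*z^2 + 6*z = z*(z + 1)*(z + 6)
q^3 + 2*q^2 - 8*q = q*(q - 2)*(q + 4)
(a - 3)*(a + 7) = a^2 + 4*a - 21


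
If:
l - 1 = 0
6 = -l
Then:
No Solution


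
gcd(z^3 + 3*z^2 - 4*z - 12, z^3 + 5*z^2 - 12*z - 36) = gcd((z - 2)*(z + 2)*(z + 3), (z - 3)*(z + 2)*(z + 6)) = z + 2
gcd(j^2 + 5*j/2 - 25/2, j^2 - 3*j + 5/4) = j - 5/2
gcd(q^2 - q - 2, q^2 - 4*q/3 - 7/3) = q + 1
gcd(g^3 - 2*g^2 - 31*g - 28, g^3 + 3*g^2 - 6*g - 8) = g^2 + 5*g + 4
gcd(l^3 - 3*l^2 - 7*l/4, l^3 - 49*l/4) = l^2 - 7*l/2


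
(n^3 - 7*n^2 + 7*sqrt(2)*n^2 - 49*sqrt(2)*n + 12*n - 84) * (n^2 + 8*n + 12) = n^5 + n^4 + 7*sqrt(2)*n^4 - 32*n^3 + 7*sqrt(2)*n^3 - 308*sqrt(2)*n^2 - 72*n^2 - 588*sqrt(2)*n - 528*n - 1008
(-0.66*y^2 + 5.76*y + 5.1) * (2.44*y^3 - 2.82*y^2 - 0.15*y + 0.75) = -1.6104*y^5 + 15.9156*y^4 - 3.7002*y^3 - 15.741*y^2 + 3.555*y + 3.825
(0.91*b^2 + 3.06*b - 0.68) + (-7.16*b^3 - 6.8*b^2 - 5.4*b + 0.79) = -7.16*b^3 - 5.89*b^2 - 2.34*b + 0.11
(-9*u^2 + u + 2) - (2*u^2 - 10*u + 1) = -11*u^2 + 11*u + 1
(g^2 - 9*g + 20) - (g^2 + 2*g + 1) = 19 - 11*g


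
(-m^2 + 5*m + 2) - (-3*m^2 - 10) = 2*m^2 + 5*m + 12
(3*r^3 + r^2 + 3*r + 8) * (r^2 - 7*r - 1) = 3*r^5 - 20*r^4 - 7*r^3 - 14*r^2 - 59*r - 8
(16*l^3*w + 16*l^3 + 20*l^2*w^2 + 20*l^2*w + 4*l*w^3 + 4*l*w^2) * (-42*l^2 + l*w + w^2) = -672*l^5*w - 672*l^5 - 824*l^4*w^2 - 824*l^4*w - 132*l^3*w^3 - 132*l^3*w^2 + 24*l^2*w^4 + 24*l^2*w^3 + 4*l*w^5 + 4*l*w^4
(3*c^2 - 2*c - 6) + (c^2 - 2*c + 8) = 4*c^2 - 4*c + 2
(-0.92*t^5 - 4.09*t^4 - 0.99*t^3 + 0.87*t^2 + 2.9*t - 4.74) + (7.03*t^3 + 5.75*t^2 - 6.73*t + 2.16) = -0.92*t^5 - 4.09*t^4 + 6.04*t^3 + 6.62*t^2 - 3.83*t - 2.58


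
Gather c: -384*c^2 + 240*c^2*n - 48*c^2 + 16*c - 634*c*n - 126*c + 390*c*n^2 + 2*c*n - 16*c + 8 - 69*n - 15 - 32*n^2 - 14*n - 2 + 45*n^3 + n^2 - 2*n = c^2*(240*n - 432) + c*(390*n^2 - 632*n - 126) + 45*n^3 - 31*n^2 - 85*n - 9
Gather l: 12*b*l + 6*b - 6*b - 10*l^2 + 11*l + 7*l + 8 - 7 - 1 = -10*l^2 + l*(12*b + 18)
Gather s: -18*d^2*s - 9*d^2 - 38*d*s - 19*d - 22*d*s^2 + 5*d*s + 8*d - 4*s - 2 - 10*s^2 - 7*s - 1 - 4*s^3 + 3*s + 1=-9*d^2 - 11*d - 4*s^3 + s^2*(-22*d - 10) + s*(-18*d^2 - 33*d - 8) - 2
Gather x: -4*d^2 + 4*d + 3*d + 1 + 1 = -4*d^2 + 7*d + 2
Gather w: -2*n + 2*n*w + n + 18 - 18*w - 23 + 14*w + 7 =-n + w*(2*n - 4) + 2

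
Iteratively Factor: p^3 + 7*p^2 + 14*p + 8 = (p + 1)*(p^2 + 6*p + 8) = (p + 1)*(p + 2)*(p + 4)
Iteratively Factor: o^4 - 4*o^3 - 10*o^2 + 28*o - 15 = (o + 3)*(o^3 - 7*o^2 + 11*o - 5) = (o - 1)*(o + 3)*(o^2 - 6*o + 5) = (o - 5)*(o - 1)*(o + 3)*(o - 1)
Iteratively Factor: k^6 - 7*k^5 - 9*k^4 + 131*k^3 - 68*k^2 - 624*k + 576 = (k + 3)*(k^5 - 10*k^4 + 21*k^3 + 68*k^2 - 272*k + 192) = (k - 1)*(k + 3)*(k^4 - 9*k^3 + 12*k^2 + 80*k - 192) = (k - 4)*(k - 1)*(k + 3)*(k^3 - 5*k^2 - 8*k + 48) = (k - 4)*(k - 1)*(k + 3)^2*(k^2 - 8*k + 16) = (k - 4)^2*(k - 1)*(k + 3)^2*(k - 4)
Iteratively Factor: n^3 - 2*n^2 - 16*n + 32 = (n - 4)*(n^2 + 2*n - 8) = (n - 4)*(n + 4)*(n - 2)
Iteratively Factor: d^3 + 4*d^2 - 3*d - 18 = (d - 2)*(d^2 + 6*d + 9) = (d - 2)*(d + 3)*(d + 3)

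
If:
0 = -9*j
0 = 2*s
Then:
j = 0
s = 0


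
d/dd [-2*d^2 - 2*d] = -4*d - 2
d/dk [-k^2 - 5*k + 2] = -2*k - 5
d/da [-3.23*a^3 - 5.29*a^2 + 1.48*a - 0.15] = -9.69*a^2 - 10.58*a + 1.48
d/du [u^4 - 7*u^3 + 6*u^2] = u*(4*u^2 - 21*u + 12)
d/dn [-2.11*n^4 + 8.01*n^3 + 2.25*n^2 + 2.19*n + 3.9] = -8.44*n^3 + 24.03*n^2 + 4.5*n + 2.19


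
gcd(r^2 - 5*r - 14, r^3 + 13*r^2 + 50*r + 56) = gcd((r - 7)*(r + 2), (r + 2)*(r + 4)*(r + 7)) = r + 2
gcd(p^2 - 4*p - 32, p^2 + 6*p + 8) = p + 4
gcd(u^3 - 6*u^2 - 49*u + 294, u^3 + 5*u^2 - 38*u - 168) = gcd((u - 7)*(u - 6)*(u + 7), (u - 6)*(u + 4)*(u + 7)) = u^2 + u - 42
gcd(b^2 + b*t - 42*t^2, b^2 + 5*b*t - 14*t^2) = b + 7*t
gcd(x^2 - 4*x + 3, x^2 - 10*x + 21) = x - 3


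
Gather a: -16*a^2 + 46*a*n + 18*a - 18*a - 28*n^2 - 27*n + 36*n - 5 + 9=-16*a^2 + 46*a*n - 28*n^2 + 9*n + 4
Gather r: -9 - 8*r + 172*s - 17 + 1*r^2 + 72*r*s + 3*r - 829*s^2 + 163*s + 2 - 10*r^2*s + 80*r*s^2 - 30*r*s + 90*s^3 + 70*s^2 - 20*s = r^2*(1 - 10*s) + r*(80*s^2 + 42*s - 5) + 90*s^3 - 759*s^2 + 315*s - 24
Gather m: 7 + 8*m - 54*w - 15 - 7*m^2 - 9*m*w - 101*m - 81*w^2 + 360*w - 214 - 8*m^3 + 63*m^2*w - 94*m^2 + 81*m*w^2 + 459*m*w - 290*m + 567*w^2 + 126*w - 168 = -8*m^3 + m^2*(63*w - 101) + m*(81*w^2 + 450*w - 383) + 486*w^2 + 432*w - 390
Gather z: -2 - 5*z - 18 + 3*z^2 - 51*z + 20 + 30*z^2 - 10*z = 33*z^2 - 66*z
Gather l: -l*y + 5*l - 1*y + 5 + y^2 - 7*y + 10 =l*(5 - y) + y^2 - 8*y + 15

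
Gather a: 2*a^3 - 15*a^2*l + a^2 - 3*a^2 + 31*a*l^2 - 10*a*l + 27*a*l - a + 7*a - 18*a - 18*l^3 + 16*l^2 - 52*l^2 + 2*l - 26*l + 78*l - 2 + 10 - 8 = 2*a^3 + a^2*(-15*l - 2) + a*(31*l^2 + 17*l - 12) - 18*l^3 - 36*l^2 + 54*l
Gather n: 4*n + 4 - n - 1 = 3*n + 3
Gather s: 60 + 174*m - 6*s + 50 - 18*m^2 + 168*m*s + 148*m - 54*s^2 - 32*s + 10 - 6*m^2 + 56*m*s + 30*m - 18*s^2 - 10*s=-24*m^2 + 352*m - 72*s^2 + s*(224*m - 48) + 120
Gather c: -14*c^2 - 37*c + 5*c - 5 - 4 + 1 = -14*c^2 - 32*c - 8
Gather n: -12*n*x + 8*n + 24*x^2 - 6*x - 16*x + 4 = n*(8 - 12*x) + 24*x^2 - 22*x + 4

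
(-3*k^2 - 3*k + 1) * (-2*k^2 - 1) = 6*k^4 + 6*k^3 + k^2 + 3*k - 1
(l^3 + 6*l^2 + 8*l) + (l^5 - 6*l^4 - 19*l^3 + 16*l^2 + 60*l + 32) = l^5 - 6*l^4 - 18*l^3 + 22*l^2 + 68*l + 32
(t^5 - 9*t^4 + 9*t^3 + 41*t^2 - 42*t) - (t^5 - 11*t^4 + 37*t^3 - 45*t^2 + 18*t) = 2*t^4 - 28*t^3 + 86*t^2 - 60*t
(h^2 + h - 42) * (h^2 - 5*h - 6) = h^4 - 4*h^3 - 53*h^2 + 204*h + 252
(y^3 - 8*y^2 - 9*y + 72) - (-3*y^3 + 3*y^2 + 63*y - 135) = 4*y^3 - 11*y^2 - 72*y + 207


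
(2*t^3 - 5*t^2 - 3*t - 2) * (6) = 12*t^3 - 30*t^2 - 18*t - 12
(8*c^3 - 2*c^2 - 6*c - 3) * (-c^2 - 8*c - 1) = -8*c^5 - 62*c^4 + 14*c^3 + 53*c^2 + 30*c + 3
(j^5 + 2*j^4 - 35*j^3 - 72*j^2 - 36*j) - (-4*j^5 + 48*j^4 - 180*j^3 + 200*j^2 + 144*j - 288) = 5*j^5 - 46*j^4 + 145*j^3 - 272*j^2 - 180*j + 288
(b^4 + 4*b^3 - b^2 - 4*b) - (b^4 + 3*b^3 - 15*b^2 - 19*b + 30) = b^3 + 14*b^2 + 15*b - 30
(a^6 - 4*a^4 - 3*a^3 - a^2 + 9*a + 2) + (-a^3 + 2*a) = a^6 - 4*a^4 - 4*a^3 - a^2 + 11*a + 2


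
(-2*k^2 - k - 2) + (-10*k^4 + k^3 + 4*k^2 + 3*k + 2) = -10*k^4 + k^3 + 2*k^2 + 2*k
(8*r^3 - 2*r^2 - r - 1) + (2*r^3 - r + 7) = 10*r^3 - 2*r^2 - 2*r + 6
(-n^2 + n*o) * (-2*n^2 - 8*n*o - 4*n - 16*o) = 2*n^4 + 6*n^3*o + 4*n^3 - 8*n^2*o^2 + 12*n^2*o - 16*n*o^2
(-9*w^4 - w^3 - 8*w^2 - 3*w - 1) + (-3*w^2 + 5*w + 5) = -9*w^4 - w^3 - 11*w^2 + 2*w + 4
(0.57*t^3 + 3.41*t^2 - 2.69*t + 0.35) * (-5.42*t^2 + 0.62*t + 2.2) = -3.0894*t^5 - 18.1288*t^4 + 17.948*t^3 + 3.9372*t^2 - 5.701*t + 0.77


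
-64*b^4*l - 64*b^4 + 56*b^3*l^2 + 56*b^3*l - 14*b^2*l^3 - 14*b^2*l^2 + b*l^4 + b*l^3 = (-8*b + l)*(-4*b + l)*(-2*b + l)*(b*l + b)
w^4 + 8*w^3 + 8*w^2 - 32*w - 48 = (w - 2)*(w + 2)^2*(w + 6)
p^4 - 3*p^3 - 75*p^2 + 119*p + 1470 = (p - 7)^2*(p + 5)*(p + 6)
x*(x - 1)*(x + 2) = x^3 + x^2 - 2*x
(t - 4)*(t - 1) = t^2 - 5*t + 4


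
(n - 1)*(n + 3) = n^2 + 2*n - 3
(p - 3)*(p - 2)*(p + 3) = p^3 - 2*p^2 - 9*p + 18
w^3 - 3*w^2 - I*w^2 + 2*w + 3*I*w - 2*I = (w - 2)*(w - 1)*(w - I)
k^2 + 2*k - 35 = (k - 5)*(k + 7)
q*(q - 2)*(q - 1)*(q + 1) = q^4 - 2*q^3 - q^2 + 2*q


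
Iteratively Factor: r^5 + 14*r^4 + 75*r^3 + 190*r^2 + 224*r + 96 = (r + 3)*(r^4 + 11*r^3 + 42*r^2 + 64*r + 32) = (r + 2)*(r + 3)*(r^3 + 9*r^2 + 24*r + 16) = (r + 1)*(r + 2)*(r + 3)*(r^2 + 8*r + 16) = (r + 1)*(r + 2)*(r + 3)*(r + 4)*(r + 4)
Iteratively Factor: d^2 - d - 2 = (d + 1)*(d - 2)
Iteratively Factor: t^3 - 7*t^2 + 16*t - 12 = (t - 3)*(t^2 - 4*t + 4) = (t - 3)*(t - 2)*(t - 2)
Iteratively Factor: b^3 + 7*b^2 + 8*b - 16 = (b - 1)*(b^2 + 8*b + 16) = (b - 1)*(b + 4)*(b + 4)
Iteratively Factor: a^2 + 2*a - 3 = (a - 1)*(a + 3)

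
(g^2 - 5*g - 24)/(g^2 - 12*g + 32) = (g + 3)/(g - 4)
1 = 1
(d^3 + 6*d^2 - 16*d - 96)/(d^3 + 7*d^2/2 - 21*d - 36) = 2*(d + 4)/(2*d + 3)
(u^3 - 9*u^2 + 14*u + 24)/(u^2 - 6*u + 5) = (u^3 - 9*u^2 + 14*u + 24)/(u^2 - 6*u + 5)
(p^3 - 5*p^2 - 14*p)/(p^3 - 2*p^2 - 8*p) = (p - 7)/(p - 4)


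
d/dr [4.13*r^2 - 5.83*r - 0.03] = 8.26*r - 5.83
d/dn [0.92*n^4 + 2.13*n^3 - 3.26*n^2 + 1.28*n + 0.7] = 3.68*n^3 + 6.39*n^2 - 6.52*n + 1.28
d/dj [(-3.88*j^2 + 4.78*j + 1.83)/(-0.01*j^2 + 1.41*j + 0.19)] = (-5.423*j^2 - 1.4378*j - 1.6721)/(0.0001*j^4 - 0.0282*j^3 + 1.9843*j^2 + 0.5358*j + 0.0361)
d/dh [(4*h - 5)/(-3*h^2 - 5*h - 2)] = 3*(4*h^2 - 10*h - 11)/(9*h^4 + 30*h^3 + 37*h^2 + 20*h + 4)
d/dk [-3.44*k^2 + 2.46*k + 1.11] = 2.46 - 6.88*k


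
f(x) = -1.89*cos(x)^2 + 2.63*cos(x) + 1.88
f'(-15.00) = 3.58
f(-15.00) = -1.21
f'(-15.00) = 3.58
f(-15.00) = -1.21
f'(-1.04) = 0.62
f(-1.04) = 2.73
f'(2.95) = -1.21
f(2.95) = -2.52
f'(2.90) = -1.51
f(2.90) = -2.46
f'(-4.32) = -3.77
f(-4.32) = 0.60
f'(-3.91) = -3.72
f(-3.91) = -0.99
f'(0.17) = 0.19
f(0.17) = 2.64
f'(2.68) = -2.68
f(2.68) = -1.99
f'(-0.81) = 0.02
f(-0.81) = 2.79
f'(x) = 3.78*sin(x)*cos(x) - 2.63*sin(x)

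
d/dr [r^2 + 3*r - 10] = 2*r + 3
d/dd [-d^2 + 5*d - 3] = 5 - 2*d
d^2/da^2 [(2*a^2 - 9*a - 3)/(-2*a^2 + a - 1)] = 8*(8*a^3 + 12*a^2 - 18*a + 1)/(8*a^6 - 12*a^5 + 18*a^4 - 13*a^3 + 9*a^2 - 3*a + 1)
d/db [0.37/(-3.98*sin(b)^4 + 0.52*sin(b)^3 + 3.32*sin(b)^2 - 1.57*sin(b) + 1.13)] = (5.8904*sin(b)^3 - 0.5772*sin(b)^2 - 2.4568*sin(b) + 0.5809)*cos(b)/(-3.98*sin(b)^4 + 0.52*sin(b)^3 + 3.32*sin(b)^2 - 1.57*sin(b) + 1.13)^2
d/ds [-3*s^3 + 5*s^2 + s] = -9*s^2 + 10*s + 1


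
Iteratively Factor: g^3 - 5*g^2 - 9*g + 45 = (g - 5)*(g^2 - 9) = (g - 5)*(g + 3)*(g - 3)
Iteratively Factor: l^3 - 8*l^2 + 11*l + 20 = (l + 1)*(l^2 - 9*l + 20) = (l - 4)*(l + 1)*(l - 5)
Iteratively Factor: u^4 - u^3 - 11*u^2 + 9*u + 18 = (u + 3)*(u^3 - 4*u^2 + u + 6) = (u - 3)*(u + 3)*(u^2 - u - 2) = (u - 3)*(u + 1)*(u + 3)*(u - 2)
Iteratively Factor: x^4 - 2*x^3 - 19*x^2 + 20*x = (x + 4)*(x^3 - 6*x^2 + 5*x) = (x - 5)*(x + 4)*(x^2 - x) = x*(x - 5)*(x + 4)*(x - 1)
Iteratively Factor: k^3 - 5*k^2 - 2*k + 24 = (k - 4)*(k^2 - k - 6) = (k - 4)*(k + 2)*(k - 3)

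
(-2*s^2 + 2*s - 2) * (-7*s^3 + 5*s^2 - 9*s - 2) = 14*s^5 - 24*s^4 + 42*s^3 - 24*s^2 + 14*s + 4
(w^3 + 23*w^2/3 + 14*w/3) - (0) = w^3 + 23*w^2/3 + 14*w/3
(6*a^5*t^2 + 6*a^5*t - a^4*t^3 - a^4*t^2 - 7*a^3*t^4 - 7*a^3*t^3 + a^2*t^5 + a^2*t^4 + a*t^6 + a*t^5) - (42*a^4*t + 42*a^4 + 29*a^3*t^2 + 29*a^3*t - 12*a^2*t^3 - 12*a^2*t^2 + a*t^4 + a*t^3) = 6*a^5*t^2 + 6*a^5*t - a^4*t^3 - a^4*t^2 - 42*a^4*t - 42*a^4 - 7*a^3*t^4 - 7*a^3*t^3 - 29*a^3*t^2 - 29*a^3*t + a^2*t^5 + a^2*t^4 + 12*a^2*t^3 + 12*a^2*t^2 + a*t^6 + a*t^5 - a*t^4 - a*t^3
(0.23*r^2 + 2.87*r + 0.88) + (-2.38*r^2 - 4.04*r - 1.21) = -2.15*r^2 - 1.17*r - 0.33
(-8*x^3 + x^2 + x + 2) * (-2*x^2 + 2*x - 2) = 16*x^5 - 18*x^4 + 16*x^3 - 4*x^2 + 2*x - 4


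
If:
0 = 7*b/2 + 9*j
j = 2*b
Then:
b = 0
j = 0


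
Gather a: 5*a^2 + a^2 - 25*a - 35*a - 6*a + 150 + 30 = 6*a^2 - 66*a + 180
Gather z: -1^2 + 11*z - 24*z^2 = -24*z^2 + 11*z - 1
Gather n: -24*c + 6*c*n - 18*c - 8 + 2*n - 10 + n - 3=-42*c + n*(6*c + 3) - 21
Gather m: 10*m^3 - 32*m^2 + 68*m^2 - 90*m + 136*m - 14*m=10*m^3 + 36*m^2 + 32*m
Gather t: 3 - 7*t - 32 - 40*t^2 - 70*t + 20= -40*t^2 - 77*t - 9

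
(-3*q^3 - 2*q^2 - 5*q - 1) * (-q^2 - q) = 3*q^5 + 5*q^4 + 7*q^3 + 6*q^2 + q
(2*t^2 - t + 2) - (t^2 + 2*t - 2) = t^2 - 3*t + 4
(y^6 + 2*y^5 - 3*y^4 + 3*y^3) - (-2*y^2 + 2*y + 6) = y^6 + 2*y^5 - 3*y^4 + 3*y^3 + 2*y^2 - 2*y - 6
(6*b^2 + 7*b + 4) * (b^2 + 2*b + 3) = 6*b^4 + 19*b^3 + 36*b^2 + 29*b + 12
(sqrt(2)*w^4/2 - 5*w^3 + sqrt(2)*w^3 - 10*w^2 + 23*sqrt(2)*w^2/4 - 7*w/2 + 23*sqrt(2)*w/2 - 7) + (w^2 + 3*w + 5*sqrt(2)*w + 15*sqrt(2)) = sqrt(2)*w^4/2 - 5*w^3 + sqrt(2)*w^3 - 9*w^2 + 23*sqrt(2)*w^2/4 - w/2 + 33*sqrt(2)*w/2 - 7 + 15*sqrt(2)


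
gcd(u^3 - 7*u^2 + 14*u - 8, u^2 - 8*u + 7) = u - 1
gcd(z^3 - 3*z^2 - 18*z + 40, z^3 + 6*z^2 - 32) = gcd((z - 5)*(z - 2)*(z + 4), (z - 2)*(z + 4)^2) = z^2 + 2*z - 8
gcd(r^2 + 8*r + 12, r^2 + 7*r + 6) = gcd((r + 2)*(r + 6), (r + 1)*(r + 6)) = r + 6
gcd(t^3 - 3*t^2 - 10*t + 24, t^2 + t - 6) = t^2 + t - 6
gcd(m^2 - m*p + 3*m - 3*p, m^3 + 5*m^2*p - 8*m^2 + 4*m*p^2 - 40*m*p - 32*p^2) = 1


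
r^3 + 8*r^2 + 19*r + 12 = (r + 1)*(r + 3)*(r + 4)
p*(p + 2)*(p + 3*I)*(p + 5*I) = p^4 + 2*p^3 + 8*I*p^3 - 15*p^2 + 16*I*p^2 - 30*p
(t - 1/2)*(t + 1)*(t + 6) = t^3 + 13*t^2/2 + 5*t/2 - 3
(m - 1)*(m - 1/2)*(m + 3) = m^3 + 3*m^2/2 - 4*m + 3/2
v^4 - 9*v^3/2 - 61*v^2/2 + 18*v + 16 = (v - 8)*(v - 1)*(v + 1/2)*(v + 4)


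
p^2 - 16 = (p - 4)*(p + 4)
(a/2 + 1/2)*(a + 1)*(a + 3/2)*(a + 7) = a^4/2 + 21*a^3/4 + 57*a^2/4 + 59*a/4 + 21/4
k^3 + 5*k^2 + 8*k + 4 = (k + 1)*(k + 2)^2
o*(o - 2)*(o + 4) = o^3 + 2*o^2 - 8*o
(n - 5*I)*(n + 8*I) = n^2 + 3*I*n + 40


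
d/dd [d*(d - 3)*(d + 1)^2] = 4*d^3 - 3*d^2 - 10*d - 3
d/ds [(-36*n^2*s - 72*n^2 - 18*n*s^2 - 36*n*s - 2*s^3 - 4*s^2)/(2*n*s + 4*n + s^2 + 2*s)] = 2*s*(-4*n - s)/(4*n^2 + 4*n*s + s^2)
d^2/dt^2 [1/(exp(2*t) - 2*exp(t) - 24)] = 2*((1 - 2*exp(t))*(-exp(2*t) + 2*exp(t) + 24) - 4*(1 - exp(t))^2*exp(t))*exp(t)/(-exp(2*t) + 2*exp(t) + 24)^3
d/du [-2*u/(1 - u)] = -2/(u - 1)^2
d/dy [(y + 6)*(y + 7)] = 2*y + 13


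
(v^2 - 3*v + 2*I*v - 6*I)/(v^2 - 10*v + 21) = (v + 2*I)/(v - 7)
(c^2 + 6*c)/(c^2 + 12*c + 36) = c/(c + 6)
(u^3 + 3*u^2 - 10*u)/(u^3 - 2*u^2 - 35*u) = (u - 2)/(u - 7)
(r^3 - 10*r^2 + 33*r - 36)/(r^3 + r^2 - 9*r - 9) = (r^2 - 7*r + 12)/(r^2 + 4*r + 3)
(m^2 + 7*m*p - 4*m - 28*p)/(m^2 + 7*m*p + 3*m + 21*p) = (m - 4)/(m + 3)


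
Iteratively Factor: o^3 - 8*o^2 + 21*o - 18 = (o - 3)*(o^2 - 5*o + 6) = (o - 3)^2*(o - 2)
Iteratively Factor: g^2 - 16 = (g - 4)*(g + 4)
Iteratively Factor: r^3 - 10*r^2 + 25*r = (r)*(r^2 - 10*r + 25) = r*(r - 5)*(r - 5)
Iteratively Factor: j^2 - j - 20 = (j + 4)*(j - 5)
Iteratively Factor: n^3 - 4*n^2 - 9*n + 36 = (n + 3)*(n^2 - 7*n + 12) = (n - 3)*(n + 3)*(n - 4)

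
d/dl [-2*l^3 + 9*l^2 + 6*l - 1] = -6*l^2 + 18*l + 6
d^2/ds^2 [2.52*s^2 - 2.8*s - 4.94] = 5.04000000000000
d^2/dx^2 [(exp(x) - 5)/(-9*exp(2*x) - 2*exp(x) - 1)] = (-81*exp(4*x) + 1638*exp(3*x) + 324*exp(2*x) - 158*exp(x) - 11)*exp(x)/(729*exp(6*x) + 486*exp(5*x) + 351*exp(4*x) + 116*exp(3*x) + 39*exp(2*x) + 6*exp(x) + 1)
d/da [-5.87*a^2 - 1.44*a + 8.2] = -11.74*a - 1.44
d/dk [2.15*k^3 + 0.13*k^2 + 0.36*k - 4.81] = 6.45*k^2 + 0.26*k + 0.36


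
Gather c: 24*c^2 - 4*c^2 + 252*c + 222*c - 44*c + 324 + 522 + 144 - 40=20*c^2 + 430*c + 950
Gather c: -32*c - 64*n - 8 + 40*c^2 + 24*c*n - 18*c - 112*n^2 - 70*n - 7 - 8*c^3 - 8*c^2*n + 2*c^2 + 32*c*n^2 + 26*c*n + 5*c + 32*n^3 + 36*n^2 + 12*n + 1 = -8*c^3 + c^2*(42 - 8*n) + c*(32*n^2 + 50*n - 45) + 32*n^3 - 76*n^2 - 122*n - 14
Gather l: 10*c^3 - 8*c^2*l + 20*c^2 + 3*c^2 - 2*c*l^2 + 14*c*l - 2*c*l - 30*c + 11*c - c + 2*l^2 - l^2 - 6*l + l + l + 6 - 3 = 10*c^3 + 23*c^2 - 20*c + l^2*(1 - 2*c) + l*(-8*c^2 + 12*c - 4) + 3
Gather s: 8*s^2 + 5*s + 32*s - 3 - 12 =8*s^2 + 37*s - 15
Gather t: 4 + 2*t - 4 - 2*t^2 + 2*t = -2*t^2 + 4*t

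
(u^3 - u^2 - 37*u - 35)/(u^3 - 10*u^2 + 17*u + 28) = (u + 5)/(u - 4)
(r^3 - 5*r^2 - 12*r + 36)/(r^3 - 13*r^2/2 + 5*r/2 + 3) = 2*(r^2 + r - 6)/(2*r^2 - r - 1)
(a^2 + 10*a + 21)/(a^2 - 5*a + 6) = (a^2 + 10*a + 21)/(a^2 - 5*a + 6)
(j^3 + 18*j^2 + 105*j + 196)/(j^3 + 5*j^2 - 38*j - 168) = (j + 7)/(j - 6)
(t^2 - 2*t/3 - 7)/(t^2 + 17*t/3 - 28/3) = (3*t^2 - 2*t - 21)/(3*t^2 + 17*t - 28)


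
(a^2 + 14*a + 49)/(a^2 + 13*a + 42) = (a + 7)/(a + 6)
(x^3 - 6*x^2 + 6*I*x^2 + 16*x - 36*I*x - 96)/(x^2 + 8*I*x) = x - 6 - 2*I + 12*I/x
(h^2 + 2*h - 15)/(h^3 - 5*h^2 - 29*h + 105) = 1/(h - 7)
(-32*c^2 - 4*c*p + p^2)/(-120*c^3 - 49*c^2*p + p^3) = (4*c + p)/(15*c^2 + 8*c*p + p^2)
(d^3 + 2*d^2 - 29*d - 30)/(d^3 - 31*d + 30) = (d + 1)/(d - 1)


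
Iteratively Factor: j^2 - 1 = (j - 1)*(j + 1)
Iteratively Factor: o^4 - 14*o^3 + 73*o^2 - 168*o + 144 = (o - 3)*(o^3 - 11*o^2 + 40*o - 48) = (o - 4)*(o - 3)*(o^2 - 7*o + 12) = (o - 4)^2*(o - 3)*(o - 3)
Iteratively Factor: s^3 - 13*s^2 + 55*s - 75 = (s - 3)*(s^2 - 10*s + 25) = (s - 5)*(s - 3)*(s - 5)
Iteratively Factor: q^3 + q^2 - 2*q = (q + 2)*(q^2 - q) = (q - 1)*(q + 2)*(q)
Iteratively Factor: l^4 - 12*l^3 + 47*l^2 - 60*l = (l - 3)*(l^3 - 9*l^2 + 20*l) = (l - 5)*(l - 3)*(l^2 - 4*l) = l*(l - 5)*(l - 3)*(l - 4)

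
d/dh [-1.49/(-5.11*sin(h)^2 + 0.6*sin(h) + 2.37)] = (0.894 - 15.2278*sin(h))*cos(h)/(-5.11*sin(h)^2 + 0.6*sin(h) + 2.37)^2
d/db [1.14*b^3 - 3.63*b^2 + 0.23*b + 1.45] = 3.42*b^2 - 7.26*b + 0.23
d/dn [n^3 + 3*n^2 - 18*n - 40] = 3*n^2 + 6*n - 18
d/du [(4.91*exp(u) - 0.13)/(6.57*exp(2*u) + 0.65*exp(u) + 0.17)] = (-32.2587*exp(2*u) + 1.7082*exp(u) + 0.9192)*exp(u)/(43.1649*exp(4*u) + 8.541*exp(3*u) + 2.6563*exp(2*u) + 0.221*exp(u) + 0.0289)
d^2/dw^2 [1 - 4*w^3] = -24*w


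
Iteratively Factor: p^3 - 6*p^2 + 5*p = (p - 5)*(p^2 - p) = p*(p - 5)*(p - 1)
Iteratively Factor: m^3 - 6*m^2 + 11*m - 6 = (m - 2)*(m^2 - 4*m + 3) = (m - 3)*(m - 2)*(m - 1)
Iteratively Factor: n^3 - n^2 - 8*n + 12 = (n - 2)*(n^2 + n - 6) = (n - 2)*(n + 3)*(n - 2)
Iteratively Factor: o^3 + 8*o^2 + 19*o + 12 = (o + 3)*(o^2 + 5*o + 4) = (o + 1)*(o + 3)*(o + 4)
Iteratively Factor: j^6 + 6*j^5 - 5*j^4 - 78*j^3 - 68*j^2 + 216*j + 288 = (j + 3)*(j^5 + 3*j^4 - 14*j^3 - 36*j^2 + 40*j + 96) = (j - 2)*(j + 3)*(j^4 + 5*j^3 - 4*j^2 - 44*j - 48) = (j - 2)*(j + 2)*(j + 3)*(j^3 + 3*j^2 - 10*j - 24) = (j - 3)*(j - 2)*(j + 2)*(j + 3)*(j^2 + 6*j + 8) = (j - 3)*(j - 2)*(j + 2)*(j + 3)*(j + 4)*(j + 2)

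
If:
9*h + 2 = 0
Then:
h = -2/9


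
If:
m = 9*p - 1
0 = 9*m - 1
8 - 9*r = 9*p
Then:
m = 1/9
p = 10/81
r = 62/81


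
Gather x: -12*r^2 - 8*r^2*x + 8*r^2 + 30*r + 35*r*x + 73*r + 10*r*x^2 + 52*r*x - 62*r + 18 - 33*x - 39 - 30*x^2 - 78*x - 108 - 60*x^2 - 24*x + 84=-4*r^2 + 41*r + x^2*(10*r - 90) + x*(-8*r^2 + 87*r - 135) - 45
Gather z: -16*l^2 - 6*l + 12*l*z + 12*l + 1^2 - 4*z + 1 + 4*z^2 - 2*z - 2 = -16*l^2 + 6*l + 4*z^2 + z*(12*l - 6)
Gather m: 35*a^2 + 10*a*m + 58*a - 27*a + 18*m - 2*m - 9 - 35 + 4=35*a^2 + 31*a + m*(10*a + 16) - 40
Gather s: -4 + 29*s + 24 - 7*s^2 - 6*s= -7*s^2 + 23*s + 20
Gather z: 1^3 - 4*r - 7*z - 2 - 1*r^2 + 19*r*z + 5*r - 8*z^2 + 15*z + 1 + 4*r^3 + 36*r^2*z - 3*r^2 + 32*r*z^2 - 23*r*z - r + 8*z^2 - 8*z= 4*r^3 - 4*r^2 + 32*r*z^2 + z*(36*r^2 - 4*r)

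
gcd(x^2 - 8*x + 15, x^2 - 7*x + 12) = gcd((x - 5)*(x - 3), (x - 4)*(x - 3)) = x - 3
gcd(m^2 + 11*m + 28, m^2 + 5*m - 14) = m + 7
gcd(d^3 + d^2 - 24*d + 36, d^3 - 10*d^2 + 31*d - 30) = d^2 - 5*d + 6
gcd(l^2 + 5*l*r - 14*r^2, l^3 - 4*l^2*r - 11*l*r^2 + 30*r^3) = -l + 2*r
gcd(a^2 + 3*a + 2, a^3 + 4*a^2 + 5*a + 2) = a^2 + 3*a + 2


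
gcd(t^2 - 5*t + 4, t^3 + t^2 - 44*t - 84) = 1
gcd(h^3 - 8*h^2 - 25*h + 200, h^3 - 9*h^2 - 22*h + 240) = h^2 - 3*h - 40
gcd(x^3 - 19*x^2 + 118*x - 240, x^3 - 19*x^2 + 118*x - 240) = x^3 - 19*x^2 + 118*x - 240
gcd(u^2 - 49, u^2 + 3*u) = 1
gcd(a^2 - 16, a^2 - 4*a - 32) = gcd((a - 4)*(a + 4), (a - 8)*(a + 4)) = a + 4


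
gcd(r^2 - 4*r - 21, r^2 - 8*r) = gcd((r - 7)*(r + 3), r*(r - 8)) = 1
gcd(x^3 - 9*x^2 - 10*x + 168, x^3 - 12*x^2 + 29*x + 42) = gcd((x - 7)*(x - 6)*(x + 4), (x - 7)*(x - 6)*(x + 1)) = x^2 - 13*x + 42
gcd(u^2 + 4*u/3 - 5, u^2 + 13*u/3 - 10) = u - 5/3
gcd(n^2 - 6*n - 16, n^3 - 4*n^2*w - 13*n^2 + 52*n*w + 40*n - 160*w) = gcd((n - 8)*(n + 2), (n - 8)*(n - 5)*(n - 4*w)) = n - 8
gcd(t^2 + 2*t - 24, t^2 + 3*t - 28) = t - 4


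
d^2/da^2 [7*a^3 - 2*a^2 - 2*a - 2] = 42*a - 4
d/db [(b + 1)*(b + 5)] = 2*b + 6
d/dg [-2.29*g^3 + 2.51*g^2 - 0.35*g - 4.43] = -6.87*g^2 + 5.02*g - 0.35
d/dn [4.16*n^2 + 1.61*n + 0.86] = 8.32*n + 1.61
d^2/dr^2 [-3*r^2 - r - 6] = -6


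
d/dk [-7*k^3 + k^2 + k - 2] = -21*k^2 + 2*k + 1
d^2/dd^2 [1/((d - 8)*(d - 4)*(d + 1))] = 2*(6*d^4 - 88*d^3 + 423*d^2 - 756*d + 752)/(d^9 - 33*d^8 + 423*d^7 - 2555*d^6 + 6348*d^5 + 2256*d^4 - 31168*d^3 + 4608*d^2 + 61440*d + 32768)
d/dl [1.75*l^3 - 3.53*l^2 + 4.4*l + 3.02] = 5.25*l^2 - 7.06*l + 4.4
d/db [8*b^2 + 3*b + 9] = 16*b + 3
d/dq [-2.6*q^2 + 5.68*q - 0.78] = 5.68 - 5.2*q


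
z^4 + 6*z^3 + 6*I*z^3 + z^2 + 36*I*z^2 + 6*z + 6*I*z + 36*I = (z + 6)*(z - I)*(z + I)*(z + 6*I)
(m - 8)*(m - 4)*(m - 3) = m^3 - 15*m^2 + 68*m - 96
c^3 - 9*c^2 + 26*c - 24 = (c - 4)*(c - 3)*(c - 2)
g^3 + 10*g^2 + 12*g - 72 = (g - 2)*(g + 6)^2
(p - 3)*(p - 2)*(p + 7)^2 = p^4 + 9*p^3 - 15*p^2 - 161*p + 294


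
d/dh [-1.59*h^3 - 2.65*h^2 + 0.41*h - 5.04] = -4.77*h^2 - 5.3*h + 0.41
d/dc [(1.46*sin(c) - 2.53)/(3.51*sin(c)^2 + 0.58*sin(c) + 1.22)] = (-5.1246*sin(c)^2 + 17.7606*sin(c) + 3.2486)*cos(c)/(12.3201*sin(c)^4 + 4.0716*sin(c)^3 + 8.9008*sin(c)^2 + 1.4152*sin(c) + 1.4884)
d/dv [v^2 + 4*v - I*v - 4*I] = 2*v + 4 - I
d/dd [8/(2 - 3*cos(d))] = -24*sin(d)/(3*cos(d) - 2)^2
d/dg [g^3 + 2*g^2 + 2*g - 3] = 3*g^2 + 4*g + 2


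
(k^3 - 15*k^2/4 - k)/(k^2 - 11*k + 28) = k*(4*k + 1)/(4*(k - 7))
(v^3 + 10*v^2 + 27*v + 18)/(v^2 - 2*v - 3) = (v^2 + 9*v + 18)/(v - 3)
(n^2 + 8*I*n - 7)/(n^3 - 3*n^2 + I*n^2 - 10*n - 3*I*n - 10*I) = (n + 7*I)/(n^2 - 3*n - 10)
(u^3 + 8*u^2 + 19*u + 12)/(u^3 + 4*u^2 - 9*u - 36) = (u + 1)/(u - 3)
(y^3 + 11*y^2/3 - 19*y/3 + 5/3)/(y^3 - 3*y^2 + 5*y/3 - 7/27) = 9*(y^2 + 4*y - 5)/(9*y^2 - 24*y + 7)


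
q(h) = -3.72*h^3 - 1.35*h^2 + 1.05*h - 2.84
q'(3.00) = -107.49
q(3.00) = -112.28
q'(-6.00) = -384.51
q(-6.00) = 745.78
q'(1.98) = -48.05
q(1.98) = -34.93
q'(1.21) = -18.56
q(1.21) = -10.14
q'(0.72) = -6.68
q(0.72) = -4.17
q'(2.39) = -69.15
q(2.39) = -58.83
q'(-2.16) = -45.19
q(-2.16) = 26.08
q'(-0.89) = -5.39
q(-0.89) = -2.22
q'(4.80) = -269.04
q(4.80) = -440.31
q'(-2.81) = -79.48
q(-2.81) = 66.09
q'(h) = -11.16*h^2 - 2.7*h + 1.05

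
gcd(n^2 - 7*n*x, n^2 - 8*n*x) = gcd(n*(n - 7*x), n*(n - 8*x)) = n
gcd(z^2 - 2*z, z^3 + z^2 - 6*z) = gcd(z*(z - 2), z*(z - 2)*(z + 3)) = z^2 - 2*z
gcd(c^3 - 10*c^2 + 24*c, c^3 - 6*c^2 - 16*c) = c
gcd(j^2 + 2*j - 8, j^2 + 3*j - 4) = j + 4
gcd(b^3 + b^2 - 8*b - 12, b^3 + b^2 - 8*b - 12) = b^3 + b^2 - 8*b - 12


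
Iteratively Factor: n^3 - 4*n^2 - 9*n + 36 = (n - 3)*(n^2 - n - 12) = (n - 4)*(n - 3)*(n + 3)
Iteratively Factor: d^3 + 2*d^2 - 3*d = (d)*(d^2 + 2*d - 3) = d*(d + 3)*(d - 1)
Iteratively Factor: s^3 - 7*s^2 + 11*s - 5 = (s - 5)*(s^2 - 2*s + 1) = (s - 5)*(s - 1)*(s - 1)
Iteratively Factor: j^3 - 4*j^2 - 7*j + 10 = (j + 2)*(j^2 - 6*j + 5) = (j - 1)*(j + 2)*(j - 5)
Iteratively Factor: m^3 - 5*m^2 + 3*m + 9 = (m + 1)*(m^2 - 6*m + 9) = (m - 3)*(m + 1)*(m - 3)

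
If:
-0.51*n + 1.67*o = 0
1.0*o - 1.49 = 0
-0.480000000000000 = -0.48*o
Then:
No Solution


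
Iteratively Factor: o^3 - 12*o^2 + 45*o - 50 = (o - 5)*(o^2 - 7*o + 10) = (o - 5)^2*(o - 2)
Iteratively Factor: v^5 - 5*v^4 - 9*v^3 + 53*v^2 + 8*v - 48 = (v - 4)*(v^4 - v^3 - 13*v^2 + v + 12) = (v - 4)*(v + 3)*(v^3 - 4*v^2 - v + 4) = (v - 4)^2*(v + 3)*(v^2 - 1) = (v - 4)^2*(v - 1)*(v + 3)*(v + 1)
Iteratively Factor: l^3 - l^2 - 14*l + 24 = (l + 4)*(l^2 - 5*l + 6) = (l - 2)*(l + 4)*(l - 3)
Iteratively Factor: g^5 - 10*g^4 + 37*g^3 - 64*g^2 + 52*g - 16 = (g - 1)*(g^4 - 9*g^3 + 28*g^2 - 36*g + 16) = (g - 2)*(g - 1)*(g^3 - 7*g^2 + 14*g - 8) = (g - 2)*(g - 1)^2*(g^2 - 6*g + 8) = (g - 2)^2*(g - 1)^2*(g - 4)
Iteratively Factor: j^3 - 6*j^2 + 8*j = (j - 2)*(j^2 - 4*j) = j*(j - 2)*(j - 4)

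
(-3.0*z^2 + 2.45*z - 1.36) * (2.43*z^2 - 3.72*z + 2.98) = -7.29*z^4 + 17.1135*z^3 - 21.3588*z^2 + 12.3602*z - 4.0528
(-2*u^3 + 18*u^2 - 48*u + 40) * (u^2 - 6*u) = -2*u^5 + 30*u^4 - 156*u^3 + 328*u^2 - 240*u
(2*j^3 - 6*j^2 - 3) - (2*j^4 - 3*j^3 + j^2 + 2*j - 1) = -2*j^4 + 5*j^3 - 7*j^2 - 2*j - 2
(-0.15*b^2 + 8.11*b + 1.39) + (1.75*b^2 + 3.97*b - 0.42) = 1.6*b^2 + 12.08*b + 0.97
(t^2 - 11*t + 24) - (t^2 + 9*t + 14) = 10 - 20*t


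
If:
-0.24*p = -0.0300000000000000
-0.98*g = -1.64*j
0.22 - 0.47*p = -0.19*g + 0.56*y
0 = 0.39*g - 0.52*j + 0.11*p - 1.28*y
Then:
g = -1.00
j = -0.60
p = 0.12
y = -0.05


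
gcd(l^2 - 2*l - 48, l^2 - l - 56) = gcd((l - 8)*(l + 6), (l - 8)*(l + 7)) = l - 8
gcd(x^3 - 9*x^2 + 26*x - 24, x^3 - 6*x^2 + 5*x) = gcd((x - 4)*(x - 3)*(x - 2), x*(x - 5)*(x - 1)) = 1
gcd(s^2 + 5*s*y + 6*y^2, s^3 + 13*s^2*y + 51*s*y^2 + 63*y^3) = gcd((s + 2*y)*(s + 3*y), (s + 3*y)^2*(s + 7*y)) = s + 3*y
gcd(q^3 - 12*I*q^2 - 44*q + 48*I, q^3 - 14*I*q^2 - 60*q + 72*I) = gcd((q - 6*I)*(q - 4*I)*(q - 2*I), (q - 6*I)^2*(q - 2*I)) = q^2 - 8*I*q - 12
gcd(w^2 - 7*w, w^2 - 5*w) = w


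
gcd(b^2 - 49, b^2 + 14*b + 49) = b + 7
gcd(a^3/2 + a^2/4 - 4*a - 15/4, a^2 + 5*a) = 1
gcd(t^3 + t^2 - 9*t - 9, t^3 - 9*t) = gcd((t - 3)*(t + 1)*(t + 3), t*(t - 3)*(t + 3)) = t^2 - 9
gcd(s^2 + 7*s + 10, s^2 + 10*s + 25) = s + 5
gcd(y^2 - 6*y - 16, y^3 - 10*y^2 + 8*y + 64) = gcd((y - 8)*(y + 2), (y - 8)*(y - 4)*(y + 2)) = y^2 - 6*y - 16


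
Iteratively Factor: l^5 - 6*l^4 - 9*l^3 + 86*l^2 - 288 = (l - 4)*(l^4 - 2*l^3 - 17*l^2 + 18*l + 72) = (l - 4)*(l - 3)*(l^3 + l^2 - 14*l - 24) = (l - 4)*(l - 3)*(l + 3)*(l^2 - 2*l - 8) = (l - 4)^2*(l - 3)*(l + 3)*(l + 2)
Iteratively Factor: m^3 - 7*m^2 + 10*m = (m - 2)*(m^2 - 5*m) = m*(m - 2)*(m - 5)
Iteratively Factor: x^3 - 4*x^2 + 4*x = (x - 2)*(x^2 - 2*x) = x*(x - 2)*(x - 2)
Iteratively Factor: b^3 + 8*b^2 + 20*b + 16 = (b + 2)*(b^2 + 6*b + 8) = (b + 2)*(b + 4)*(b + 2)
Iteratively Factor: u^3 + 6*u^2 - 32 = (u - 2)*(u^2 + 8*u + 16) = (u - 2)*(u + 4)*(u + 4)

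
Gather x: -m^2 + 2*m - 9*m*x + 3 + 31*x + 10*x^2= -m^2 + 2*m + 10*x^2 + x*(31 - 9*m) + 3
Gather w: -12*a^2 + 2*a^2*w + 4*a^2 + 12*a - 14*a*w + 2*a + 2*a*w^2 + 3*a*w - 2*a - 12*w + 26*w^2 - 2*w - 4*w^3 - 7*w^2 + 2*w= -8*a^2 + 12*a - 4*w^3 + w^2*(2*a + 19) + w*(2*a^2 - 11*a - 12)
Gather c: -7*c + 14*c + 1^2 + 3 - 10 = 7*c - 6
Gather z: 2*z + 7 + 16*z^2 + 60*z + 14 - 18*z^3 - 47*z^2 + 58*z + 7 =-18*z^3 - 31*z^2 + 120*z + 28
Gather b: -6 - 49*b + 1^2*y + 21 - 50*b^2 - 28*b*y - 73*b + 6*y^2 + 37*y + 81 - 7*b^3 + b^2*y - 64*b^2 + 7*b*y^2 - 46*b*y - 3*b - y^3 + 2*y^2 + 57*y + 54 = -7*b^3 + b^2*(y - 114) + b*(7*y^2 - 74*y - 125) - y^3 + 8*y^2 + 95*y + 150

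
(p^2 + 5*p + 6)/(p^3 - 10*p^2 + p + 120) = (p + 2)/(p^2 - 13*p + 40)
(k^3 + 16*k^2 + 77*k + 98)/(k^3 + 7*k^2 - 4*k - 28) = (k + 7)/(k - 2)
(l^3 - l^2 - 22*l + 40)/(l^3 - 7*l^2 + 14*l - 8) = (l + 5)/(l - 1)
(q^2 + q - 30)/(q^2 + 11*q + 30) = (q - 5)/(q + 5)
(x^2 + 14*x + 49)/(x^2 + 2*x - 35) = (x + 7)/(x - 5)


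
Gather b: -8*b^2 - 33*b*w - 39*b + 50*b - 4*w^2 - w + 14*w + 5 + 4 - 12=-8*b^2 + b*(11 - 33*w) - 4*w^2 + 13*w - 3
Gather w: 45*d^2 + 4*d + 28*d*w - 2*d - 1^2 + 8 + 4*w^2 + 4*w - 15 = 45*d^2 + 2*d + 4*w^2 + w*(28*d + 4) - 8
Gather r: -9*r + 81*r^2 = 81*r^2 - 9*r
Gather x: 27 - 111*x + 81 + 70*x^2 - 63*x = 70*x^2 - 174*x + 108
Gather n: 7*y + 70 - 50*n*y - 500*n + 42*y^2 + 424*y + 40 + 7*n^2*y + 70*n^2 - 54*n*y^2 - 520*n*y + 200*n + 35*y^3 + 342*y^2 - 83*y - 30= n^2*(7*y + 70) + n*(-54*y^2 - 570*y - 300) + 35*y^3 + 384*y^2 + 348*y + 80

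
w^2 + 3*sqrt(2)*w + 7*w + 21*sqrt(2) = (w + 7)*(w + 3*sqrt(2))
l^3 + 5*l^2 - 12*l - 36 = (l - 3)*(l + 2)*(l + 6)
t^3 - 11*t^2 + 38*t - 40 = (t - 5)*(t - 4)*(t - 2)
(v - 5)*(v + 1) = v^2 - 4*v - 5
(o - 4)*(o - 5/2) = o^2 - 13*o/2 + 10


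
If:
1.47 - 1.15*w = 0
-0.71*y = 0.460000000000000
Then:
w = 1.28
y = -0.65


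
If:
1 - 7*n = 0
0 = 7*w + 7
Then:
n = 1/7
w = -1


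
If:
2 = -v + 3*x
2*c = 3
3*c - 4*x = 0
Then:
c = 3/2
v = 11/8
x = 9/8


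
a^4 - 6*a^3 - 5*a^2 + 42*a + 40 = (a - 5)*(a - 4)*(a + 1)*(a + 2)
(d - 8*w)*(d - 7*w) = d^2 - 15*d*w + 56*w^2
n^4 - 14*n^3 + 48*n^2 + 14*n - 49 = (n - 7)^2*(n - 1)*(n + 1)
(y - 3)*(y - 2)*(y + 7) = y^3 + 2*y^2 - 29*y + 42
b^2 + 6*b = b*(b + 6)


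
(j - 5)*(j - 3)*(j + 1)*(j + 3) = j^4 - 4*j^3 - 14*j^2 + 36*j + 45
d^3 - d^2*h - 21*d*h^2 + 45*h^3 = (d - 3*h)^2*(d + 5*h)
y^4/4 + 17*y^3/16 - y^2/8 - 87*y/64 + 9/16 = (y/4 + 1)*(y - 3/4)*(y - 1/2)*(y + 3/2)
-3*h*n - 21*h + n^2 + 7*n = (-3*h + n)*(n + 7)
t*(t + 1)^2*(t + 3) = t^4 + 5*t^3 + 7*t^2 + 3*t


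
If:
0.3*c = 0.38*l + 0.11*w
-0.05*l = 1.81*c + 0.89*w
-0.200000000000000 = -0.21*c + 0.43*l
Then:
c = -0.51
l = -0.71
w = 1.08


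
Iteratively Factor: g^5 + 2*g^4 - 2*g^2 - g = (g)*(g^4 + 2*g^3 - 2*g - 1) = g*(g + 1)*(g^3 + g^2 - g - 1) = g*(g - 1)*(g + 1)*(g^2 + 2*g + 1) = g*(g - 1)*(g + 1)^2*(g + 1)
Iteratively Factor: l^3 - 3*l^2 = (l)*(l^2 - 3*l) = l*(l - 3)*(l)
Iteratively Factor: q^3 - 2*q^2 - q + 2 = (q + 1)*(q^2 - 3*q + 2) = (q - 1)*(q + 1)*(q - 2)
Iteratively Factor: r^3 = (r)*(r^2) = r^2*(r)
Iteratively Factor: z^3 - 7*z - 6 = (z - 3)*(z^2 + 3*z + 2) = (z - 3)*(z + 2)*(z + 1)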